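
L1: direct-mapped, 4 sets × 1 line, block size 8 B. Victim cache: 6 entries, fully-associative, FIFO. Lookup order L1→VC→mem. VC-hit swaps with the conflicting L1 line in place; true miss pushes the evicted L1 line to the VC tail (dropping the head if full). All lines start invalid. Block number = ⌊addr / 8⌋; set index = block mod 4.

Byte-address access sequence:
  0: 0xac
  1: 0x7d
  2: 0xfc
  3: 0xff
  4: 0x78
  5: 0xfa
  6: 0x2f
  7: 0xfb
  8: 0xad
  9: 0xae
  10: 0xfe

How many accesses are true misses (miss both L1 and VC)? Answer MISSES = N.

MISSES = 4

#0 0xac→b21/s1 MISS; vc=[]
#1 0x7d→b15/s3 MISS; vc=[]
#2 0xfc→b31/s3 MISS; vc=[15]
#3 0xff→b31/s3 L1-HIT; vc=[15]
#4 0x78→b15/s3 VC-HIT; vc=[31]
#5 0xfa→b31/s3 VC-HIT; vc=[15]
#6 0x2f→b5/s1 MISS; vc=[15,21]
#7 0xfb→b31/s3 L1-HIT; vc=[15,21]
#8 0xad→b21/s1 VC-HIT; vc=[15,5]
#9 0xae→b21/s1 L1-HIT; vc=[15,5]
#10 0xfe→b31/s3 L1-HIT; vc=[15,5]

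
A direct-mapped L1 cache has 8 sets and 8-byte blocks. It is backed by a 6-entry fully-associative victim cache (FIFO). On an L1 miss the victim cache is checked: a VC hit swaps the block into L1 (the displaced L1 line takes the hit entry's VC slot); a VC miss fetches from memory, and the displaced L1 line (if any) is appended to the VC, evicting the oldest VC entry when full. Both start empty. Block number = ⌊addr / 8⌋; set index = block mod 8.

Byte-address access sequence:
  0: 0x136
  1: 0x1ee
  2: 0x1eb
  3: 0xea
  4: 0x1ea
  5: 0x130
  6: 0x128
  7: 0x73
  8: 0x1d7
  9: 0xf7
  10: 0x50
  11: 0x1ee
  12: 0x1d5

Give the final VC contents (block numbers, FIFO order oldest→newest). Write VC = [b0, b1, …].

#0 0x136→b38/s6 MISS; vc=[]
#1 0x1ee→b61/s5 MISS; vc=[]
#2 0x1eb→b61/s5 L1-HIT; vc=[]
#3 0xea→b29/s5 MISS; vc=[61]
#4 0x1ea→b61/s5 VC-HIT; vc=[29]
#5 0x130→b38/s6 L1-HIT; vc=[29]
#6 0x128→b37/s5 MISS; vc=[29,61]
#7 0x73→b14/s6 MISS; vc=[29,61,38]
#8 0x1d7→b58/s2 MISS; vc=[29,61,38]
#9 0xf7→b30/s6 MISS; vc=[29,61,38,14]
#10 0x50→b10/s2 MISS; vc=[29,61,38,14,58]
#11 0x1ee→b61/s5 VC-HIT; vc=[29,37,38,14,58]
#12 0x1d5→b58/s2 VC-HIT; vc=[29,37,38,14,10]

VC = [29, 37, 38, 14, 10]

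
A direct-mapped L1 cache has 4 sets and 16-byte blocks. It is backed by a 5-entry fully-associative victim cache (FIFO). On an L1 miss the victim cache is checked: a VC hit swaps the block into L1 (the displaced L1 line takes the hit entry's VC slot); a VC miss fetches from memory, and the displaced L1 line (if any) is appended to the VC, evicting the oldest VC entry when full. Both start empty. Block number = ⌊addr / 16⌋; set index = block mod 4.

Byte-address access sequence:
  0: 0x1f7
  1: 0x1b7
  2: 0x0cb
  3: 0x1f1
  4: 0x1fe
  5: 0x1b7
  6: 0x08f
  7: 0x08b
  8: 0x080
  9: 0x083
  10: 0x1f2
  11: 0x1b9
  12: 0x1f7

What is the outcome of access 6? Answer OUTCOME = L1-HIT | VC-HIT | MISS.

#0 0x1f7→b31/s3 MISS; vc=[]
#1 0x1b7→b27/s3 MISS; vc=[31]
#2 0xcb→b12/s0 MISS; vc=[31]
#3 0x1f1→b31/s3 VC-HIT; vc=[27]
#4 0x1fe→b31/s3 L1-HIT; vc=[27]
#5 0x1b7→b27/s3 VC-HIT; vc=[31]
#6 0x8f→b8/s0 MISS; vc=[31,12]
#7 0x8b→b8/s0 L1-HIT; vc=[31,12]
#8 0x80→b8/s0 L1-HIT; vc=[31,12]
#9 0x83→b8/s0 L1-HIT; vc=[31,12]
#10 0x1f2→b31/s3 VC-HIT; vc=[27,12]
#11 0x1b9→b27/s3 VC-HIT; vc=[31,12]
#12 0x1f7→b31/s3 VC-HIT; vc=[27,12]

OUTCOME = MISS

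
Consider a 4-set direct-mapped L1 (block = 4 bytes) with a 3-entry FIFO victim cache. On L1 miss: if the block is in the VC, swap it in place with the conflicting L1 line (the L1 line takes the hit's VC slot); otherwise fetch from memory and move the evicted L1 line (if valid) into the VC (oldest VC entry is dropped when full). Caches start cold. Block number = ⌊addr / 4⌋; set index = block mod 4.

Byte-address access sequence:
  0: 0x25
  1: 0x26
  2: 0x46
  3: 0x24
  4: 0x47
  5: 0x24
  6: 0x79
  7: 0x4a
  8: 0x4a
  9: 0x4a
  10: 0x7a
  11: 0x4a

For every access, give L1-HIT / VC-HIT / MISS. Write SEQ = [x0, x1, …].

SEQ = [MISS, L1-HIT, MISS, VC-HIT, VC-HIT, VC-HIT, MISS, MISS, L1-HIT, L1-HIT, VC-HIT, VC-HIT]

0: 0x25 (blk 9, set 1) → MISS  vc=[]
1: 0x26 (blk 9, set 1) → L1-HIT  vc=[]
2: 0x46 (blk 17, set 1) → MISS  vc=[9]
3: 0x24 (blk 9, set 1) → VC-HIT  vc=[17]
4: 0x47 (blk 17, set 1) → VC-HIT  vc=[9]
5: 0x24 (blk 9, set 1) → VC-HIT  vc=[17]
6: 0x79 (blk 30, set 2) → MISS  vc=[17]
7: 0x4a (blk 18, set 2) → MISS  vc=[17, 30]
8: 0x4a (blk 18, set 2) → L1-HIT  vc=[17, 30]
9: 0x4a (blk 18, set 2) → L1-HIT  vc=[17, 30]
10: 0x7a (blk 30, set 2) → VC-HIT  vc=[17, 18]
11: 0x4a (blk 18, set 2) → VC-HIT  vc=[17, 30]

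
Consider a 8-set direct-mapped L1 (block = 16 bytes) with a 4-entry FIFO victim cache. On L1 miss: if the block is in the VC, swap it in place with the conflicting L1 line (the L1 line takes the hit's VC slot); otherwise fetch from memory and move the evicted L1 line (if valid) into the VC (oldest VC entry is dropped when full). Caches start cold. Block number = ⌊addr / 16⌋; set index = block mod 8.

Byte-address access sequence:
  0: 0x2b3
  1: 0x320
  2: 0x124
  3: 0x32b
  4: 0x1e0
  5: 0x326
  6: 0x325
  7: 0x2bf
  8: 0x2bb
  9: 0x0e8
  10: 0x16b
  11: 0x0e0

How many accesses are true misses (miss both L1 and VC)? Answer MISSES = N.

0: 0x2b3 (blk 43, set 3) → MISS  vc=[]
1: 0x320 (blk 50, set 2) → MISS  vc=[]
2: 0x124 (blk 18, set 2) → MISS  vc=[50]
3: 0x32b (blk 50, set 2) → VC-HIT  vc=[18]
4: 0x1e0 (blk 30, set 6) → MISS  vc=[18]
5: 0x326 (blk 50, set 2) → L1-HIT  vc=[18]
6: 0x325 (blk 50, set 2) → L1-HIT  vc=[18]
7: 0x2bf (blk 43, set 3) → L1-HIT  vc=[18]
8: 0x2bb (blk 43, set 3) → L1-HIT  vc=[18]
9: 0xe8 (blk 14, set 6) → MISS  vc=[18, 30]
10: 0x16b (blk 22, set 6) → MISS  vc=[18, 30, 14]
11: 0xe0 (blk 14, set 6) → VC-HIT  vc=[18, 30, 22]

MISSES = 6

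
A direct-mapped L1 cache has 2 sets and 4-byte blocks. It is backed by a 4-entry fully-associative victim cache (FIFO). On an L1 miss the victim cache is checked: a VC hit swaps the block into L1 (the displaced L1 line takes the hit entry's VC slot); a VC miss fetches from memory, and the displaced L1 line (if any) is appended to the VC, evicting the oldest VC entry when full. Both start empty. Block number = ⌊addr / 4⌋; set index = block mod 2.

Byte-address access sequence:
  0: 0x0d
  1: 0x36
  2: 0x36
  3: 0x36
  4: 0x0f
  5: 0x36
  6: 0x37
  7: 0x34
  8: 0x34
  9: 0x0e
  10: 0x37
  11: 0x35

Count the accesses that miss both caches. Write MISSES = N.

MISSES = 2

  [0] addr=0xd blk=3 s=1: MISS | VC []
  [1] addr=0x36 blk=13 s=1: MISS | VC [3]
  [2] addr=0x36 blk=13 s=1: L1-HIT | VC [3]
  [3] addr=0x36 blk=13 s=1: L1-HIT | VC [3]
  [4] addr=0xf blk=3 s=1: VC-HIT | VC [13]
  [5] addr=0x36 blk=13 s=1: VC-HIT | VC [3]
  [6] addr=0x37 blk=13 s=1: L1-HIT | VC [3]
  [7] addr=0x34 blk=13 s=1: L1-HIT | VC [3]
  [8] addr=0x34 blk=13 s=1: L1-HIT | VC [3]
  [9] addr=0xe blk=3 s=1: VC-HIT | VC [13]
  [10] addr=0x37 blk=13 s=1: VC-HIT | VC [3]
  [11] addr=0x35 blk=13 s=1: L1-HIT | VC [3]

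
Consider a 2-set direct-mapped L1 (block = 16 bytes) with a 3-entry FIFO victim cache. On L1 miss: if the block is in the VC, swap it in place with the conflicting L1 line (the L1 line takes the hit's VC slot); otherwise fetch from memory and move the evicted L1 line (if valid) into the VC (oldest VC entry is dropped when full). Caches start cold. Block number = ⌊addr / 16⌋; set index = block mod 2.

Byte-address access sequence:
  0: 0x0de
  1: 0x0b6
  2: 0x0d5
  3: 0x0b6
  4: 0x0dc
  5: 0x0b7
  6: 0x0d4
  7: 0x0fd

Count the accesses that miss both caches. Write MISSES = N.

  [0] addr=0xde blk=13 s=1: MISS | VC []
  [1] addr=0xb6 blk=11 s=1: MISS | VC [13]
  [2] addr=0xd5 blk=13 s=1: VC-HIT | VC [11]
  [3] addr=0xb6 blk=11 s=1: VC-HIT | VC [13]
  [4] addr=0xdc blk=13 s=1: VC-HIT | VC [11]
  [5] addr=0xb7 blk=11 s=1: VC-HIT | VC [13]
  [6] addr=0xd4 blk=13 s=1: VC-HIT | VC [11]
  [7] addr=0xfd blk=15 s=1: MISS | VC [11, 13]

MISSES = 3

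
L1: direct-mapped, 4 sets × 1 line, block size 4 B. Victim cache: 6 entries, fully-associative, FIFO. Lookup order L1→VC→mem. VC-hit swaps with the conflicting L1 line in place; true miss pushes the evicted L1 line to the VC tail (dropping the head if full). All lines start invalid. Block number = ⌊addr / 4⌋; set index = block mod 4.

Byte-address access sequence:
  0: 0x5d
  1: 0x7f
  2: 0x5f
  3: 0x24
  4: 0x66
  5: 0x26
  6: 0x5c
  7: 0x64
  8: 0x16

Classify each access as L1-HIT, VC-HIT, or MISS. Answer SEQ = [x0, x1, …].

SEQ = [MISS, MISS, VC-HIT, MISS, MISS, VC-HIT, L1-HIT, VC-HIT, MISS]

#0 0x5d→b23/s3 MISS; vc=[]
#1 0x7f→b31/s3 MISS; vc=[23]
#2 0x5f→b23/s3 VC-HIT; vc=[31]
#3 0x24→b9/s1 MISS; vc=[31]
#4 0x66→b25/s1 MISS; vc=[31,9]
#5 0x26→b9/s1 VC-HIT; vc=[31,25]
#6 0x5c→b23/s3 L1-HIT; vc=[31,25]
#7 0x64→b25/s1 VC-HIT; vc=[31,9]
#8 0x16→b5/s1 MISS; vc=[31,9,25]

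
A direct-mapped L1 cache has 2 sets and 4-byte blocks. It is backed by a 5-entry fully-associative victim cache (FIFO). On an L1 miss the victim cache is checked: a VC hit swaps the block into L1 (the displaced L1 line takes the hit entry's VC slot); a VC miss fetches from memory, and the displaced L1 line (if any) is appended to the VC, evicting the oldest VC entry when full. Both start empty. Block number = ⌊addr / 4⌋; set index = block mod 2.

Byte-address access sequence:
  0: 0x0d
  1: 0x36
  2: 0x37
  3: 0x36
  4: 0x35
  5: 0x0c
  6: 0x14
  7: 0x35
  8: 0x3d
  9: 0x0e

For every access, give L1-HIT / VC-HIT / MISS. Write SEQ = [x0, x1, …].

SEQ = [MISS, MISS, L1-HIT, L1-HIT, L1-HIT, VC-HIT, MISS, VC-HIT, MISS, VC-HIT]

  [0] addr=0xd blk=3 s=1: MISS | VC []
  [1] addr=0x36 blk=13 s=1: MISS | VC [3]
  [2] addr=0x37 blk=13 s=1: L1-HIT | VC [3]
  [3] addr=0x36 blk=13 s=1: L1-HIT | VC [3]
  [4] addr=0x35 blk=13 s=1: L1-HIT | VC [3]
  [5] addr=0xc blk=3 s=1: VC-HIT | VC [13]
  [6] addr=0x14 blk=5 s=1: MISS | VC [13, 3]
  [7] addr=0x35 blk=13 s=1: VC-HIT | VC [5, 3]
  [8] addr=0x3d blk=15 s=1: MISS | VC [5, 3, 13]
  [9] addr=0xe blk=3 s=1: VC-HIT | VC [5, 15, 13]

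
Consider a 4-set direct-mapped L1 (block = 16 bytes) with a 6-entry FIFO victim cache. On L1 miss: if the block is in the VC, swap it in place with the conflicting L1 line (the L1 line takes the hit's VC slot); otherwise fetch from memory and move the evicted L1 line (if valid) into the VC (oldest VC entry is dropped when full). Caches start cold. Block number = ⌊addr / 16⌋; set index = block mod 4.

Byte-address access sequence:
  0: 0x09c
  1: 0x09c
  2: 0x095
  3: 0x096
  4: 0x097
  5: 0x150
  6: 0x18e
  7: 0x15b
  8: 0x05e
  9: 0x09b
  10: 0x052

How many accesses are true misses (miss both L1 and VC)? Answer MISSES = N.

MISSES = 4

  [0] addr=0x9c blk=9 s=1: MISS | VC []
  [1] addr=0x9c blk=9 s=1: L1-HIT | VC []
  [2] addr=0x95 blk=9 s=1: L1-HIT | VC []
  [3] addr=0x96 blk=9 s=1: L1-HIT | VC []
  [4] addr=0x97 blk=9 s=1: L1-HIT | VC []
  [5] addr=0x150 blk=21 s=1: MISS | VC [9]
  [6] addr=0x18e blk=24 s=0: MISS | VC [9]
  [7] addr=0x15b blk=21 s=1: L1-HIT | VC [9]
  [8] addr=0x5e blk=5 s=1: MISS | VC [9, 21]
  [9] addr=0x9b blk=9 s=1: VC-HIT | VC [5, 21]
  [10] addr=0x52 blk=5 s=1: VC-HIT | VC [9, 21]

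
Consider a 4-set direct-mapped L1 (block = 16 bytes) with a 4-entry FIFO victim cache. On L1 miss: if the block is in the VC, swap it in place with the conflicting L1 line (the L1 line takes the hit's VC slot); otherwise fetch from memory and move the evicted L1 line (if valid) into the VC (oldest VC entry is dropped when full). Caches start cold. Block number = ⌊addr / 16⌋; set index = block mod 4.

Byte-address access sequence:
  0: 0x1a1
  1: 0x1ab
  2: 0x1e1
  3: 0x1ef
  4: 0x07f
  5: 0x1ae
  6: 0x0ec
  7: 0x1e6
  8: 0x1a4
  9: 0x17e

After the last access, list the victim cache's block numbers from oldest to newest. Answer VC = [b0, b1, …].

0: 0x1a1 (blk 26, set 2) → MISS  vc=[]
1: 0x1ab (blk 26, set 2) → L1-HIT  vc=[]
2: 0x1e1 (blk 30, set 2) → MISS  vc=[26]
3: 0x1ef (blk 30, set 2) → L1-HIT  vc=[26]
4: 0x7f (blk 7, set 3) → MISS  vc=[26]
5: 0x1ae (blk 26, set 2) → VC-HIT  vc=[30]
6: 0xec (blk 14, set 2) → MISS  vc=[30, 26]
7: 0x1e6 (blk 30, set 2) → VC-HIT  vc=[14, 26]
8: 0x1a4 (blk 26, set 2) → VC-HIT  vc=[14, 30]
9: 0x17e (blk 23, set 3) → MISS  vc=[14, 30, 7]

VC = [14, 30, 7]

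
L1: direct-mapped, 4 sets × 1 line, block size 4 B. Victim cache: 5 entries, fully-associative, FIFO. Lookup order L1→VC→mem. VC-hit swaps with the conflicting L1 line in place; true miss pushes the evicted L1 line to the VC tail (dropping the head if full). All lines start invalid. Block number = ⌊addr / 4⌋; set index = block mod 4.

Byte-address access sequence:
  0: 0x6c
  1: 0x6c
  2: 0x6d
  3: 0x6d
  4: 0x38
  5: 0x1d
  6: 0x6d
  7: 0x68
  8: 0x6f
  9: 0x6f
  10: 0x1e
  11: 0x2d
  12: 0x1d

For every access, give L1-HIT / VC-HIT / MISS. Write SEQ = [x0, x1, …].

SEQ = [MISS, L1-HIT, L1-HIT, L1-HIT, MISS, MISS, VC-HIT, MISS, L1-HIT, L1-HIT, VC-HIT, MISS, VC-HIT]

  [0] addr=0x6c blk=27 s=3: MISS | VC []
  [1] addr=0x6c blk=27 s=3: L1-HIT | VC []
  [2] addr=0x6d blk=27 s=3: L1-HIT | VC []
  [3] addr=0x6d blk=27 s=3: L1-HIT | VC []
  [4] addr=0x38 blk=14 s=2: MISS | VC []
  [5] addr=0x1d blk=7 s=3: MISS | VC [27]
  [6] addr=0x6d blk=27 s=3: VC-HIT | VC [7]
  [7] addr=0x68 blk=26 s=2: MISS | VC [7, 14]
  [8] addr=0x6f blk=27 s=3: L1-HIT | VC [7, 14]
  [9] addr=0x6f blk=27 s=3: L1-HIT | VC [7, 14]
  [10] addr=0x1e blk=7 s=3: VC-HIT | VC [27, 14]
  [11] addr=0x2d blk=11 s=3: MISS | VC [27, 14, 7]
  [12] addr=0x1d blk=7 s=3: VC-HIT | VC [27, 14, 11]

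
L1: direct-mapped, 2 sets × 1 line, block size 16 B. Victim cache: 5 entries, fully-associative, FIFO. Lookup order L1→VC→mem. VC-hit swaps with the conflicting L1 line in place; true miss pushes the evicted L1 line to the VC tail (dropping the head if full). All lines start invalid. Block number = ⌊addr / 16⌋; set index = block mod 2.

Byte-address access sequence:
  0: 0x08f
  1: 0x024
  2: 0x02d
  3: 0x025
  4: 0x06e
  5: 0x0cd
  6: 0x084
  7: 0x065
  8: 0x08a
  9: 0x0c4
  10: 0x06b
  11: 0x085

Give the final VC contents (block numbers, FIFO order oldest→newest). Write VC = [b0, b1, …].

#0 0x8f→b8/s0 MISS; vc=[]
#1 0x24→b2/s0 MISS; vc=[8]
#2 0x2d→b2/s0 L1-HIT; vc=[8]
#3 0x25→b2/s0 L1-HIT; vc=[8]
#4 0x6e→b6/s0 MISS; vc=[8,2]
#5 0xcd→b12/s0 MISS; vc=[8,2,6]
#6 0x84→b8/s0 VC-HIT; vc=[12,2,6]
#7 0x65→b6/s0 VC-HIT; vc=[12,2,8]
#8 0x8a→b8/s0 VC-HIT; vc=[12,2,6]
#9 0xc4→b12/s0 VC-HIT; vc=[8,2,6]
#10 0x6b→b6/s0 VC-HIT; vc=[8,2,12]
#11 0x85→b8/s0 VC-HIT; vc=[6,2,12]

VC = [6, 2, 12]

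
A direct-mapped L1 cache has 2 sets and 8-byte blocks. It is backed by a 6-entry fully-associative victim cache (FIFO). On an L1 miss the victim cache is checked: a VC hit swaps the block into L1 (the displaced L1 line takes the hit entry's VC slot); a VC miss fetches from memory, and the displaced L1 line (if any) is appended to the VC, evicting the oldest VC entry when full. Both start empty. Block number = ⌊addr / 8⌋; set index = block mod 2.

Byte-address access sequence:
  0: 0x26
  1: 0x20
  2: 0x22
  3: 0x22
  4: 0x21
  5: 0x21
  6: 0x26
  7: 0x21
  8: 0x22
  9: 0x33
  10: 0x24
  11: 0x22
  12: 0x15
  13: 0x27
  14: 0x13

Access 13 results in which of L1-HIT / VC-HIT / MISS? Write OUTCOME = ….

OUTCOME = VC-HIT

  [0] addr=0x26 blk=4 s=0: MISS | VC []
  [1] addr=0x20 blk=4 s=0: L1-HIT | VC []
  [2] addr=0x22 blk=4 s=0: L1-HIT | VC []
  [3] addr=0x22 blk=4 s=0: L1-HIT | VC []
  [4] addr=0x21 blk=4 s=0: L1-HIT | VC []
  [5] addr=0x21 blk=4 s=0: L1-HIT | VC []
  [6] addr=0x26 blk=4 s=0: L1-HIT | VC []
  [7] addr=0x21 blk=4 s=0: L1-HIT | VC []
  [8] addr=0x22 blk=4 s=0: L1-HIT | VC []
  [9] addr=0x33 blk=6 s=0: MISS | VC [4]
  [10] addr=0x24 blk=4 s=0: VC-HIT | VC [6]
  [11] addr=0x22 blk=4 s=0: L1-HIT | VC [6]
  [12] addr=0x15 blk=2 s=0: MISS | VC [6, 4]
  [13] addr=0x27 blk=4 s=0: VC-HIT | VC [6, 2]
  [14] addr=0x13 blk=2 s=0: VC-HIT | VC [6, 4]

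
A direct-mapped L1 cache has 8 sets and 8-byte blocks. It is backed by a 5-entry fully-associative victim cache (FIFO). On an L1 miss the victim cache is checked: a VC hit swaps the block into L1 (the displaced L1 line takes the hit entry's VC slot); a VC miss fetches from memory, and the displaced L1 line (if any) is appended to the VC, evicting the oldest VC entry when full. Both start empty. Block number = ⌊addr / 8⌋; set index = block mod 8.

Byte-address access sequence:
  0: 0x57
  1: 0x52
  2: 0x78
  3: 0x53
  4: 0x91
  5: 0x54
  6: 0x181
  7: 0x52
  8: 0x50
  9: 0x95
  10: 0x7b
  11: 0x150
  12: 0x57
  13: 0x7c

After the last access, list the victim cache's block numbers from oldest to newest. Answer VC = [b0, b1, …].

0: 0x57 (blk 10, set 2) → MISS  vc=[]
1: 0x52 (blk 10, set 2) → L1-HIT  vc=[]
2: 0x78 (blk 15, set 7) → MISS  vc=[]
3: 0x53 (blk 10, set 2) → L1-HIT  vc=[]
4: 0x91 (blk 18, set 2) → MISS  vc=[10]
5: 0x54 (blk 10, set 2) → VC-HIT  vc=[18]
6: 0x181 (blk 48, set 0) → MISS  vc=[18]
7: 0x52 (blk 10, set 2) → L1-HIT  vc=[18]
8: 0x50 (blk 10, set 2) → L1-HIT  vc=[18]
9: 0x95 (blk 18, set 2) → VC-HIT  vc=[10]
10: 0x7b (blk 15, set 7) → L1-HIT  vc=[10]
11: 0x150 (blk 42, set 2) → MISS  vc=[10, 18]
12: 0x57 (blk 10, set 2) → VC-HIT  vc=[42, 18]
13: 0x7c (blk 15, set 7) → L1-HIT  vc=[42, 18]

VC = [42, 18]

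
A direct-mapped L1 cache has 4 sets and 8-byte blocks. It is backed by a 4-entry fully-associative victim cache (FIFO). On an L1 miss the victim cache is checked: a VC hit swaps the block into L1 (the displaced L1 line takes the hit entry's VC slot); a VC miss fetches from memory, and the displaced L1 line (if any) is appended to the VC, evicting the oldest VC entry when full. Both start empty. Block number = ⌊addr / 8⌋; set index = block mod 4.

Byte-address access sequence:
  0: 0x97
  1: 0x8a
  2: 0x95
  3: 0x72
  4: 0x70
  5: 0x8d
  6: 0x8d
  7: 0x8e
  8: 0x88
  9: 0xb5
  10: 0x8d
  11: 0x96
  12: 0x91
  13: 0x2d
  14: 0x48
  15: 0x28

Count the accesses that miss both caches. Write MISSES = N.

MISSES = 6

  [0] addr=0x97 blk=18 s=2: MISS | VC []
  [1] addr=0x8a blk=17 s=1: MISS | VC []
  [2] addr=0x95 blk=18 s=2: L1-HIT | VC []
  [3] addr=0x72 blk=14 s=2: MISS | VC [18]
  [4] addr=0x70 blk=14 s=2: L1-HIT | VC [18]
  [5] addr=0x8d blk=17 s=1: L1-HIT | VC [18]
  [6] addr=0x8d blk=17 s=1: L1-HIT | VC [18]
  [7] addr=0x8e blk=17 s=1: L1-HIT | VC [18]
  [8] addr=0x88 blk=17 s=1: L1-HIT | VC [18]
  [9] addr=0xb5 blk=22 s=2: MISS | VC [18, 14]
  [10] addr=0x8d blk=17 s=1: L1-HIT | VC [18, 14]
  [11] addr=0x96 blk=18 s=2: VC-HIT | VC [22, 14]
  [12] addr=0x91 blk=18 s=2: L1-HIT | VC [22, 14]
  [13] addr=0x2d blk=5 s=1: MISS | VC [22, 14, 17]
  [14] addr=0x48 blk=9 s=1: MISS | VC [22, 14, 17, 5]
  [15] addr=0x28 blk=5 s=1: VC-HIT | VC [22, 14, 17, 9]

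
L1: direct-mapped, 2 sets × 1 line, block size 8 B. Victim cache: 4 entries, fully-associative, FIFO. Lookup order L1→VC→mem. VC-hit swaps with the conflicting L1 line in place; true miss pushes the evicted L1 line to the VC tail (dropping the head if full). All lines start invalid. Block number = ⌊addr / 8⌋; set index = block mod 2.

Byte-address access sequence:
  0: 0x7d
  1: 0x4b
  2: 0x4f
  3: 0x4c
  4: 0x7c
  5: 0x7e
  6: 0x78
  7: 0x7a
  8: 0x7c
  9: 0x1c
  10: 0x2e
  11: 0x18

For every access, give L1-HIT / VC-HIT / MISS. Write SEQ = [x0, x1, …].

SEQ = [MISS, MISS, L1-HIT, L1-HIT, VC-HIT, L1-HIT, L1-HIT, L1-HIT, L1-HIT, MISS, MISS, VC-HIT]

  [0] addr=0x7d blk=15 s=1: MISS | VC []
  [1] addr=0x4b blk=9 s=1: MISS | VC [15]
  [2] addr=0x4f blk=9 s=1: L1-HIT | VC [15]
  [3] addr=0x4c blk=9 s=1: L1-HIT | VC [15]
  [4] addr=0x7c blk=15 s=1: VC-HIT | VC [9]
  [5] addr=0x7e blk=15 s=1: L1-HIT | VC [9]
  [6] addr=0x78 blk=15 s=1: L1-HIT | VC [9]
  [7] addr=0x7a blk=15 s=1: L1-HIT | VC [9]
  [8] addr=0x7c blk=15 s=1: L1-HIT | VC [9]
  [9] addr=0x1c blk=3 s=1: MISS | VC [9, 15]
  [10] addr=0x2e blk=5 s=1: MISS | VC [9, 15, 3]
  [11] addr=0x18 blk=3 s=1: VC-HIT | VC [9, 15, 5]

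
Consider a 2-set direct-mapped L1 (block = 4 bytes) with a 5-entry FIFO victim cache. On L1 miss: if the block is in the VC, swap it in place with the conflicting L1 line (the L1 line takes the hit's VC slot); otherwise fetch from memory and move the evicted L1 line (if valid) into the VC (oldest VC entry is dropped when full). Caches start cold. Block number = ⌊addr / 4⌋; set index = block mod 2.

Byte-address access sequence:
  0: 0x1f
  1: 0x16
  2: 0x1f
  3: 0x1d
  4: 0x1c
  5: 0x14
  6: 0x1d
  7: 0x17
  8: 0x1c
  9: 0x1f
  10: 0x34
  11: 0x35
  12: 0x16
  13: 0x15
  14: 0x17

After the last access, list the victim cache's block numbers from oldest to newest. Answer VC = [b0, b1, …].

VC = [13, 7]

  [0] addr=0x1f blk=7 s=1: MISS | VC []
  [1] addr=0x16 blk=5 s=1: MISS | VC [7]
  [2] addr=0x1f blk=7 s=1: VC-HIT | VC [5]
  [3] addr=0x1d blk=7 s=1: L1-HIT | VC [5]
  [4] addr=0x1c blk=7 s=1: L1-HIT | VC [5]
  [5] addr=0x14 blk=5 s=1: VC-HIT | VC [7]
  [6] addr=0x1d blk=7 s=1: VC-HIT | VC [5]
  [7] addr=0x17 blk=5 s=1: VC-HIT | VC [7]
  [8] addr=0x1c blk=7 s=1: VC-HIT | VC [5]
  [9] addr=0x1f blk=7 s=1: L1-HIT | VC [5]
  [10] addr=0x34 blk=13 s=1: MISS | VC [5, 7]
  [11] addr=0x35 blk=13 s=1: L1-HIT | VC [5, 7]
  [12] addr=0x16 blk=5 s=1: VC-HIT | VC [13, 7]
  [13] addr=0x15 blk=5 s=1: L1-HIT | VC [13, 7]
  [14] addr=0x17 blk=5 s=1: L1-HIT | VC [13, 7]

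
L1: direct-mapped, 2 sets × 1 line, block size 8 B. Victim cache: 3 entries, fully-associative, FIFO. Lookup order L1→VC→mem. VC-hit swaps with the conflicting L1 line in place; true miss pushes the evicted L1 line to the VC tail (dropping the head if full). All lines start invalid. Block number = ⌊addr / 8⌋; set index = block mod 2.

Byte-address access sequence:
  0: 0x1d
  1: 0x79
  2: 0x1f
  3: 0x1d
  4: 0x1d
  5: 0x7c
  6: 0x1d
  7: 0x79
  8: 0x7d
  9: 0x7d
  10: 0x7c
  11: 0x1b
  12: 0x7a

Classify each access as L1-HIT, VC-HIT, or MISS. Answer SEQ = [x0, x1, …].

SEQ = [MISS, MISS, VC-HIT, L1-HIT, L1-HIT, VC-HIT, VC-HIT, VC-HIT, L1-HIT, L1-HIT, L1-HIT, VC-HIT, VC-HIT]

  [0] addr=0x1d blk=3 s=1: MISS | VC []
  [1] addr=0x79 blk=15 s=1: MISS | VC [3]
  [2] addr=0x1f blk=3 s=1: VC-HIT | VC [15]
  [3] addr=0x1d blk=3 s=1: L1-HIT | VC [15]
  [4] addr=0x1d blk=3 s=1: L1-HIT | VC [15]
  [5] addr=0x7c blk=15 s=1: VC-HIT | VC [3]
  [6] addr=0x1d blk=3 s=1: VC-HIT | VC [15]
  [7] addr=0x79 blk=15 s=1: VC-HIT | VC [3]
  [8] addr=0x7d blk=15 s=1: L1-HIT | VC [3]
  [9] addr=0x7d blk=15 s=1: L1-HIT | VC [3]
  [10] addr=0x7c blk=15 s=1: L1-HIT | VC [3]
  [11] addr=0x1b blk=3 s=1: VC-HIT | VC [15]
  [12] addr=0x7a blk=15 s=1: VC-HIT | VC [3]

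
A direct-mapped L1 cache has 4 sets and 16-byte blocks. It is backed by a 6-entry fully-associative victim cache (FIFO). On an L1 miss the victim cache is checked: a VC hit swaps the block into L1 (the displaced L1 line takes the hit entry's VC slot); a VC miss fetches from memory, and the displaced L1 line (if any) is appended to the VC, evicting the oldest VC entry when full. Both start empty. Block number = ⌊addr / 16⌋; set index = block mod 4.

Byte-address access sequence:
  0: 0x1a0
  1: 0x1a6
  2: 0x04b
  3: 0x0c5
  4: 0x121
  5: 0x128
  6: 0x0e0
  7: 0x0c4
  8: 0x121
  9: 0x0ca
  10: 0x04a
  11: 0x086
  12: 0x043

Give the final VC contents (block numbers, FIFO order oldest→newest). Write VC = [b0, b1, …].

VC = [12, 26, 14, 8]

#0 0x1a0→b26/s2 MISS; vc=[]
#1 0x1a6→b26/s2 L1-HIT; vc=[]
#2 0x4b→b4/s0 MISS; vc=[]
#3 0xc5→b12/s0 MISS; vc=[4]
#4 0x121→b18/s2 MISS; vc=[4,26]
#5 0x128→b18/s2 L1-HIT; vc=[4,26]
#6 0xe0→b14/s2 MISS; vc=[4,26,18]
#7 0xc4→b12/s0 L1-HIT; vc=[4,26,18]
#8 0x121→b18/s2 VC-HIT; vc=[4,26,14]
#9 0xca→b12/s0 L1-HIT; vc=[4,26,14]
#10 0x4a→b4/s0 VC-HIT; vc=[12,26,14]
#11 0x86→b8/s0 MISS; vc=[12,26,14,4]
#12 0x43→b4/s0 VC-HIT; vc=[12,26,14,8]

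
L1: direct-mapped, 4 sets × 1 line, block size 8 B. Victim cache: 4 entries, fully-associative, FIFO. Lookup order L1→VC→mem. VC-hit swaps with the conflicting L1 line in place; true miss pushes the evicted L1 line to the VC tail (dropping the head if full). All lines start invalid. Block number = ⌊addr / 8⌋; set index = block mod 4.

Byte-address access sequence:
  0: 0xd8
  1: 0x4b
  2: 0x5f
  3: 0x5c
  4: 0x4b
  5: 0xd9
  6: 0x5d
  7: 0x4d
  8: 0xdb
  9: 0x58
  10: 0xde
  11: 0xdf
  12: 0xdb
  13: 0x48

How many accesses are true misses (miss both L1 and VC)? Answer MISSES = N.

MISSES = 3

0: 0xd8 (blk 27, set 3) → MISS  vc=[]
1: 0x4b (blk 9, set 1) → MISS  vc=[]
2: 0x5f (blk 11, set 3) → MISS  vc=[27]
3: 0x5c (blk 11, set 3) → L1-HIT  vc=[27]
4: 0x4b (blk 9, set 1) → L1-HIT  vc=[27]
5: 0xd9 (blk 27, set 3) → VC-HIT  vc=[11]
6: 0x5d (blk 11, set 3) → VC-HIT  vc=[27]
7: 0x4d (blk 9, set 1) → L1-HIT  vc=[27]
8: 0xdb (blk 27, set 3) → VC-HIT  vc=[11]
9: 0x58 (blk 11, set 3) → VC-HIT  vc=[27]
10: 0xde (blk 27, set 3) → VC-HIT  vc=[11]
11: 0xdf (blk 27, set 3) → L1-HIT  vc=[11]
12: 0xdb (blk 27, set 3) → L1-HIT  vc=[11]
13: 0x48 (blk 9, set 1) → L1-HIT  vc=[11]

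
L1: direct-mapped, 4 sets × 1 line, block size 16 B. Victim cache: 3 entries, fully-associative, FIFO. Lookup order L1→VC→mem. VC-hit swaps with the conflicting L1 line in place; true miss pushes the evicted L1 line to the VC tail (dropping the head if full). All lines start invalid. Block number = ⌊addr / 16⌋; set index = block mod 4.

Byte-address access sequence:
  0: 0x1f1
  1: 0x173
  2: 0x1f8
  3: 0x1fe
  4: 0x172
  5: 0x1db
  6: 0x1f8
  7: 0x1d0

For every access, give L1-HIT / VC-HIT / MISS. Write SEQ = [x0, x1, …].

#0 0x1f1→b31/s3 MISS; vc=[]
#1 0x173→b23/s3 MISS; vc=[31]
#2 0x1f8→b31/s3 VC-HIT; vc=[23]
#3 0x1fe→b31/s3 L1-HIT; vc=[23]
#4 0x172→b23/s3 VC-HIT; vc=[31]
#5 0x1db→b29/s1 MISS; vc=[31]
#6 0x1f8→b31/s3 VC-HIT; vc=[23]
#7 0x1d0→b29/s1 L1-HIT; vc=[23]

SEQ = [MISS, MISS, VC-HIT, L1-HIT, VC-HIT, MISS, VC-HIT, L1-HIT]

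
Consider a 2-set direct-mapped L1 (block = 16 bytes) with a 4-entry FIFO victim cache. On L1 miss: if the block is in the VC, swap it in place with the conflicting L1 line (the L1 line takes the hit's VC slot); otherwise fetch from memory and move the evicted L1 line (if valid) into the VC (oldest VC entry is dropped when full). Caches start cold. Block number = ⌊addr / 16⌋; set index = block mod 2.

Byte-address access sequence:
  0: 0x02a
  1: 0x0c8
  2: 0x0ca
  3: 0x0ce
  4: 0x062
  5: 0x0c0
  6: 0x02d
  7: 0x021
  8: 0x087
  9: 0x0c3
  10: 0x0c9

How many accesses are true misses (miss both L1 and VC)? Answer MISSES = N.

MISSES = 4

0: 0x2a (blk 2, set 0) → MISS  vc=[]
1: 0xc8 (blk 12, set 0) → MISS  vc=[2]
2: 0xca (blk 12, set 0) → L1-HIT  vc=[2]
3: 0xce (blk 12, set 0) → L1-HIT  vc=[2]
4: 0x62 (blk 6, set 0) → MISS  vc=[2, 12]
5: 0xc0 (blk 12, set 0) → VC-HIT  vc=[2, 6]
6: 0x2d (blk 2, set 0) → VC-HIT  vc=[12, 6]
7: 0x21 (blk 2, set 0) → L1-HIT  vc=[12, 6]
8: 0x87 (blk 8, set 0) → MISS  vc=[12, 6, 2]
9: 0xc3 (blk 12, set 0) → VC-HIT  vc=[8, 6, 2]
10: 0xc9 (blk 12, set 0) → L1-HIT  vc=[8, 6, 2]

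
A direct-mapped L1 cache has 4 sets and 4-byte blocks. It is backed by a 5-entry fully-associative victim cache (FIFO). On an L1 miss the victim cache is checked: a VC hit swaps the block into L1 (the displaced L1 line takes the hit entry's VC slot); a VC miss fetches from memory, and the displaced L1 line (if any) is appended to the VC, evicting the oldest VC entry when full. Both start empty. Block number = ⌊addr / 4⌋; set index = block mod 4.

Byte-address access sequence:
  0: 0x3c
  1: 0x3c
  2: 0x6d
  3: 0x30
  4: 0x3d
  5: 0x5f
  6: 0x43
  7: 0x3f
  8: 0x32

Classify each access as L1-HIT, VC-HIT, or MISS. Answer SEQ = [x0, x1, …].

SEQ = [MISS, L1-HIT, MISS, MISS, VC-HIT, MISS, MISS, VC-HIT, VC-HIT]

0: 0x3c (blk 15, set 3) → MISS  vc=[]
1: 0x3c (blk 15, set 3) → L1-HIT  vc=[]
2: 0x6d (blk 27, set 3) → MISS  vc=[15]
3: 0x30 (blk 12, set 0) → MISS  vc=[15]
4: 0x3d (blk 15, set 3) → VC-HIT  vc=[27]
5: 0x5f (blk 23, set 3) → MISS  vc=[27, 15]
6: 0x43 (blk 16, set 0) → MISS  vc=[27, 15, 12]
7: 0x3f (blk 15, set 3) → VC-HIT  vc=[27, 23, 12]
8: 0x32 (blk 12, set 0) → VC-HIT  vc=[27, 23, 16]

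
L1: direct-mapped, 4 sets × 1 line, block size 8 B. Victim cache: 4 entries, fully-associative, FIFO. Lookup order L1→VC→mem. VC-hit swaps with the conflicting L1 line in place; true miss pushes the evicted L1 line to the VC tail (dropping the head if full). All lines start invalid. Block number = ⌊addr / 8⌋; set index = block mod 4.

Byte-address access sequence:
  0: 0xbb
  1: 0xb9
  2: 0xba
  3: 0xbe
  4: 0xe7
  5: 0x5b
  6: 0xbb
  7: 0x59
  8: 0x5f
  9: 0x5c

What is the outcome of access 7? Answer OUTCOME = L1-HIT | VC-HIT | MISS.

0: 0xbb (blk 23, set 3) → MISS  vc=[]
1: 0xb9 (blk 23, set 3) → L1-HIT  vc=[]
2: 0xba (blk 23, set 3) → L1-HIT  vc=[]
3: 0xbe (blk 23, set 3) → L1-HIT  vc=[]
4: 0xe7 (blk 28, set 0) → MISS  vc=[]
5: 0x5b (blk 11, set 3) → MISS  vc=[23]
6: 0xbb (blk 23, set 3) → VC-HIT  vc=[11]
7: 0x59 (blk 11, set 3) → VC-HIT  vc=[23]
8: 0x5f (blk 11, set 3) → L1-HIT  vc=[23]
9: 0x5c (blk 11, set 3) → L1-HIT  vc=[23]

OUTCOME = VC-HIT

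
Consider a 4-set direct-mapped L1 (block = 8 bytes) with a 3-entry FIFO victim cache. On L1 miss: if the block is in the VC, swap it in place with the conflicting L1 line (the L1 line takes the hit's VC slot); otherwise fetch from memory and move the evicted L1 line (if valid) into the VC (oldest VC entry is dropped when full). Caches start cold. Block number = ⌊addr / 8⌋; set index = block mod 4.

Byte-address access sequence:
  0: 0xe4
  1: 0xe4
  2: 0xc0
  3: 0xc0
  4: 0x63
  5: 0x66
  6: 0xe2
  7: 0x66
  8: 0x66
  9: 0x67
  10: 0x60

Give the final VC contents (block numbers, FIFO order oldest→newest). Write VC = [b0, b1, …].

VC = [28, 24]

0: 0xe4 (blk 28, set 0) → MISS  vc=[]
1: 0xe4 (blk 28, set 0) → L1-HIT  vc=[]
2: 0xc0 (blk 24, set 0) → MISS  vc=[28]
3: 0xc0 (blk 24, set 0) → L1-HIT  vc=[28]
4: 0x63 (blk 12, set 0) → MISS  vc=[28, 24]
5: 0x66 (blk 12, set 0) → L1-HIT  vc=[28, 24]
6: 0xe2 (blk 28, set 0) → VC-HIT  vc=[12, 24]
7: 0x66 (blk 12, set 0) → VC-HIT  vc=[28, 24]
8: 0x66 (blk 12, set 0) → L1-HIT  vc=[28, 24]
9: 0x67 (blk 12, set 0) → L1-HIT  vc=[28, 24]
10: 0x60 (blk 12, set 0) → L1-HIT  vc=[28, 24]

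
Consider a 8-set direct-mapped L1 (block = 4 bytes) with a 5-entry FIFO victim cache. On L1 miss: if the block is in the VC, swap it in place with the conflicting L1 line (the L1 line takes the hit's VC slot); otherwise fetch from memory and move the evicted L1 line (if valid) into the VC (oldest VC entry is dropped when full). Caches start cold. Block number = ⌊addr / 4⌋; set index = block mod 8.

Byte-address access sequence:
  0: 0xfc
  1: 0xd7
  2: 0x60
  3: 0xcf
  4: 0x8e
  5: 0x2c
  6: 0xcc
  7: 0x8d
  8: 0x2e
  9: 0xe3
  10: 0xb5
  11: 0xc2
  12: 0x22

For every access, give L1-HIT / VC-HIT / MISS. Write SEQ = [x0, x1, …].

SEQ = [MISS, MISS, MISS, MISS, MISS, MISS, VC-HIT, VC-HIT, VC-HIT, MISS, MISS, MISS, MISS]

  [0] addr=0xfc blk=63 s=7: MISS | VC []
  [1] addr=0xd7 blk=53 s=5: MISS | VC []
  [2] addr=0x60 blk=24 s=0: MISS | VC []
  [3] addr=0xcf blk=51 s=3: MISS | VC []
  [4] addr=0x8e blk=35 s=3: MISS | VC [51]
  [5] addr=0x2c blk=11 s=3: MISS | VC [51, 35]
  [6] addr=0xcc blk=51 s=3: VC-HIT | VC [11, 35]
  [7] addr=0x8d blk=35 s=3: VC-HIT | VC [11, 51]
  [8] addr=0x2e blk=11 s=3: VC-HIT | VC [35, 51]
  [9] addr=0xe3 blk=56 s=0: MISS | VC [35, 51, 24]
  [10] addr=0xb5 blk=45 s=5: MISS | VC [35, 51, 24, 53]
  [11] addr=0xc2 blk=48 s=0: MISS | VC [35, 51, 24, 53, 56]
  [12] addr=0x22 blk=8 s=0: MISS | VC [51, 24, 53, 56, 48]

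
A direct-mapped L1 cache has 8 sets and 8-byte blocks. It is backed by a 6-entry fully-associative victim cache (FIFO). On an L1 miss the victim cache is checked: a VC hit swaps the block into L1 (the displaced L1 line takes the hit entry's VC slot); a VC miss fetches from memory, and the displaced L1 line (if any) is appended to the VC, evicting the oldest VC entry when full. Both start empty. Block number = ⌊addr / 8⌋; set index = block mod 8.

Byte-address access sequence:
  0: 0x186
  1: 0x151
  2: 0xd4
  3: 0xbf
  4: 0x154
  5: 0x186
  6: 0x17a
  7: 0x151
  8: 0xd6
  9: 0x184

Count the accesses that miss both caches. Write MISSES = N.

MISSES = 5

0: 0x186 (blk 48, set 0) → MISS  vc=[]
1: 0x151 (blk 42, set 2) → MISS  vc=[]
2: 0xd4 (blk 26, set 2) → MISS  vc=[42]
3: 0xbf (blk 23, set 7) → MISS  vc=[42]
4: 0x154 (blk 42, set 2) → VC-HIT  vc=[26]
5: 0x186 (blk 48, set 0) → L1-HIT  vc=[26]
6: 0x17a (blk 47, set 7) → MISS  vc=[26, 23]
7: 0x151 (blk 42, set 2) → L1-HIT  vc=[26, 23]
8: 0xd6 (blk 26, set 2) → VC-HIT  vc=[42, 23]
9: 0x184 (blk 48, set 0) → L1-HIT  vc=[42, 23]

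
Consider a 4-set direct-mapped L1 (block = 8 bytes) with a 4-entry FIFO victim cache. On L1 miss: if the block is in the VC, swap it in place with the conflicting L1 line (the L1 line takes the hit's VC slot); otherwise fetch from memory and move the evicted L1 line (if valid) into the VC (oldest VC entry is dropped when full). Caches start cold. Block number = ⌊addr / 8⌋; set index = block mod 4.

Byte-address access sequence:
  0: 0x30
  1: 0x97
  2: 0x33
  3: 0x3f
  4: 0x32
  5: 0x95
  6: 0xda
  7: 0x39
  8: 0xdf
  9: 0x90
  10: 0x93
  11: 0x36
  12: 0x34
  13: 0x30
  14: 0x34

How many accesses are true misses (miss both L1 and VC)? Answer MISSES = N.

0: 0x30 (blk 6, set 2) → MISS  vc=[]
1: 0x97 (blk 18, set 2) → MISS  vc=[6]
2: 0x33 (blk 6, set 2) → VC-HIT  vc=[18]
3: 0x3f (blk 7, set 3) → MISS  vc=[18]
4: 0x32 (blk 6, set 2) → L1-HIT  vc=[18]
5: 0x95 (blk 18, set 2) → VC-HIT  vc=[6]
6: 0xda (blk 27, set 3) → MISS  vc=[6, 7]
7: 0x39 (blk 7, set 3) → VC-HIT  vc=[6, 27]
8: 0xdf (blk 27, set 3) → VC-HIT  vc=[6, 7]
9: 0x90 (blk 18, set 2) → L1-HIT  vc=[6, 7]
10: 0x93 (blk 18, set 2) → L1-HIT  vc=[6, 7]
11: 0x36 (blk 6, set 2) → VC-HIT  vc=[18, 7]
12: 0x34 (blk 6, set 2) → L1-HIT  vc=[18, 7]
13: 0x30 (blk 6, set 2) → L1-HIT  vc=[18, 7]
14: 0x34 (blk 6, set 2) → L1-HIT  vc=[18, 7]

MISSES = 4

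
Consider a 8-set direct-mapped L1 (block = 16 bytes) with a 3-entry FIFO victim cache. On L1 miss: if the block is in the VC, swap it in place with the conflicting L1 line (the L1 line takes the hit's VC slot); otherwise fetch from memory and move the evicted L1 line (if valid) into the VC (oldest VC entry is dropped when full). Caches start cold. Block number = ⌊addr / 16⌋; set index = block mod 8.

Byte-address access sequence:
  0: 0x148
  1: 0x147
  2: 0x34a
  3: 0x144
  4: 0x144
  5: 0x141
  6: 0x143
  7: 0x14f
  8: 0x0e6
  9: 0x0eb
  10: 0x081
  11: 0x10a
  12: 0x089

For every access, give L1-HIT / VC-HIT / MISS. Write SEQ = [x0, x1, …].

  [0] addr=0x148 blk=20 s=4: MISS | VC []
  [1] addr=0x147 blk=20 s=4: L1-HIT | VC []
  [2] addr=0x34a blk=52 s=4: MISS | VC [20]
  [3] addr=0x144 blk=20 s=4: VC-HIT | VC [52]
  [4] addr=0x144 blk=20 s=4: L1-HIT | VC [52]
  [5] addr=0x141 blk=20 s=4: L1-HIT | VC [52]
  [6] addr=0x143 blk=20 s=4: L1-HIT | VC [52]
  [7] addr=0x14f blk=20 s=4: L1-HIT | VC [52]
  [8] addr=0xe6 blk=14 s=6: MISS | VC [52]
  [9] addr=0xeb blk=14 s=6: L1-HIT | VC [52]
  [10] addr=0x81 blk=8 s=0: MISS | VC [52]
  [11] addr=0x10a blk=16 s=0: MISS | VC [52, 8]
  [12] addr=0x89 blk=8 s=0: VC-HIT | VC [52, 16]

SEQ = [MISS, L1-HIT, MISS, VC-HIT, L1-HIT, L1-HIT, L1-HIT, L1-HIT, MISS, L1-HIT, MISS, MISS, VC-HIT]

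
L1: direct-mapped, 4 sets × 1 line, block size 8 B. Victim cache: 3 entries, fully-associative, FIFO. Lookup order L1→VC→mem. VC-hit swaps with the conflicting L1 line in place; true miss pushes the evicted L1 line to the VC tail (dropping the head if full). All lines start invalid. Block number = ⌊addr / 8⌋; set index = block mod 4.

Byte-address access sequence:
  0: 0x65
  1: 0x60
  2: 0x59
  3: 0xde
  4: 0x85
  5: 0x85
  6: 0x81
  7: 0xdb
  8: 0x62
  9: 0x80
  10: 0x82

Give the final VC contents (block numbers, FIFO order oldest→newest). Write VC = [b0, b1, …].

  [0] addr=0x65 blk=12 s=0: MISS | VC []
  [1] addr=0x60 blk=12 s=0: L1-HIT | VC []
  [2] addr=0x59 blk=11 s=3: MISS | VC []
  [3] addr=0xde blk=27 s=3: MISS | VC [11]
  [4] addr=0x85 blk=16 s=0: MISS | VC [11, 12]
  [5] addr=0x85 blk=16 s=0: L1-HIT | VC [11, 12]
  [6] addr=0x81 blk=16 s=0: L1-HIT | VC [11, 12]
  [7] addr=0xdb blk=27 s=3: L1-HIT | VC [11, 12]
  [8] addr=0x62 blk=12 s=0: VC-HIT | VC [11, 16]
  [9] addr=0x80 blk=16 s=0: VC-HIT | VC [11, 12]
  [10] addr=0x82 blk=16 s=0: L1-HIT | VC [11, 12]

VC = [11, 12]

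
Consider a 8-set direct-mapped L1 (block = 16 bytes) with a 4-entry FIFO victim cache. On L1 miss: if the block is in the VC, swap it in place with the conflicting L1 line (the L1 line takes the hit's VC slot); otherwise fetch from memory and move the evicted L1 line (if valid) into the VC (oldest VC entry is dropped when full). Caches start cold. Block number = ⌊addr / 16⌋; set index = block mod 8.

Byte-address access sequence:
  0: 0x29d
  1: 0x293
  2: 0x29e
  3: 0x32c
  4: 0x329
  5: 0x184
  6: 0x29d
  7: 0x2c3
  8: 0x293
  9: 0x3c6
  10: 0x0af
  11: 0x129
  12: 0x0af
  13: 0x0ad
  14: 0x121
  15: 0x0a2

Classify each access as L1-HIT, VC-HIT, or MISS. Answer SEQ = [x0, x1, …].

#0 0x29d→b41/s1 MISS; vc=[]
#1 0x293→b41/s1 L1-HIT; vc=[]
#2 0x29e→b41/s1 L1-HIT; vc=[]
#3 0x32c→b50/s2 MISS; vc=[]
#4 0x329→b50/s2 L1-HIT; vc=[]
#5 0x184→b24/s0 MISS; vc=[]
#6 0x29d→b41/s1 L1-HIT; vc=[]
#7 0x2c3→b44/s4 MISS; vc=[]
#8 0x293→b41/s1 L1-HIT; vc=[]
#9 0x3c6→b60/s4 MISS; vc=[44]
#10 0xaf→b10/s2 MISS; vc=[44,50]
#11 0x129→b18/s2 MISS; vc=[44,50,10]
#12 0xaf→b10/s2 VC-HIT; vc=[44,50,18]
#13 0xad→b10/s2 L1-HIT; vc=[44,50,18]
#14 0x121→b18/s2 VC-HIT; vc=[44,50,10]
#15 0xa2→b10/s2 VC-HIT; vc=[44,50,18]

SEQ = [MISS, L1-HIT, L1-HIT, MISS, L1-HIT, MISS, L1-HIT, MISS, L1-HIT, MISS, MISS, MISS, VC-HIT, L1-HIT, VC-HIT, VC-HIT]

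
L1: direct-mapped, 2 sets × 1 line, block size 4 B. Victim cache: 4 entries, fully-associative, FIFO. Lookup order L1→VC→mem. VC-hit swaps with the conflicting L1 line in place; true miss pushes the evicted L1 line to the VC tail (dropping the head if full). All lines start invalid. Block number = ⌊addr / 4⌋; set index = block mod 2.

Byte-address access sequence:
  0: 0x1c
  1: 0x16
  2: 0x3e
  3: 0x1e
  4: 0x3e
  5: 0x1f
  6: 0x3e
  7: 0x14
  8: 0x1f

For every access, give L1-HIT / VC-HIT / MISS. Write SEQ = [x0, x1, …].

SEQ = [MISS, MISS, MISS, VC-HIT, VC-HIT, VC-HIT, VC-HIT, VC-HIT, VC-HIT]

0: 0x1c (blk 7, set 1) → MISS  vc=[]
1: 0x16 (blk 5, set 1) → MISS  vc=[7]
2: 0x3e (blk 15, set 1) → MISS  vc=[7, 5]
3: 0x1e (blk 7, set 1) → VC-HIT  vc=[15, 5]
4: 0x3e (blk 15, set 1) → VC-HIT  vc=[7, 5]
5: 0x1f (blk 7, set 1) → VC-HIT  vc=[15, 5]
6: 0x3e (blk 15, set 1) → VC-HIT  vc=[7, 5]
7: 0x14 (blk 5, set 1) → VC-HIT  vc=[7, 15]
8: 0x1f (blk 7, set 1) → VC-HIT  vc=[5, 15]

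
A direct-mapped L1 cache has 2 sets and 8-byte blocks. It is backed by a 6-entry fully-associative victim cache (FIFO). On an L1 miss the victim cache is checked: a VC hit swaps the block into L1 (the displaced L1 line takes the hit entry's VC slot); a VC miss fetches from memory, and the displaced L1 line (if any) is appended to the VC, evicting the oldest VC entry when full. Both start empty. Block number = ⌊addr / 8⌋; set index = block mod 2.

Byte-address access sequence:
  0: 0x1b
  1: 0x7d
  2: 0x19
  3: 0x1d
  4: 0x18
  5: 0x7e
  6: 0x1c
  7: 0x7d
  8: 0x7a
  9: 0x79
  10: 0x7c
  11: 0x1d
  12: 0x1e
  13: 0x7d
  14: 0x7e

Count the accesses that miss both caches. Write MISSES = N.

0: 0x1b (blk 3, set 1) → MISS  vc=[]
1: 0x7d (blk 15, set 1) → MISS  vc=[3]
2: 0x19 (blk 3, set 1) → VC-HIT  vc=[15]
3: 0x1d (blk 3, set 1) → L1-HIT  vc=[15]
4: 0x18 (blk 3, set 1) → L1-HIT  vc=[15]
5: 0x7e (blk 15, set 1) → VC-HIT  vc=[3]
6: 0x1c (blk 3, set 1) → VC-HIT  vc=[15]
7: 0x7d (blk 15, set 1) → VC-HIT  vc=[3]
8: 0x7a (blk 15, set 1) → L1-HIT  vc=[3]
9: 0x79 (blk 15, set 1) → L1-HIT  vc=[3]
10: 0x7c (blk 15, set 1) → L1-HIT  vc=[3]
11: 0x1d (blk 3, set 1) → VC-HIT  vc=[15]
12: 0x1e (blk 3, set 1) → L1-HIT  vc=[15]
13: 0x7d (blk 15, set 1) → VC-HIT  vc=[3]
14: 0x7e (blk 15, set 1) → L1-HIT  vc=[3]

MISSES = 2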